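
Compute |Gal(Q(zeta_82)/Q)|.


|Gal(Q(zeta_82)/Q)| = phi(82)
= 40

40


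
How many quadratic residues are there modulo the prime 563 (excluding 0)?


For prime p, the number of non-zero quadratic residues is (p-1)/2.
= (563-1)/2
= 281

281


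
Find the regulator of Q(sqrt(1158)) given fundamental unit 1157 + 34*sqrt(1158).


epsilon = 1157 + 34*sqrt(1158)
= 2313.9996
R = ln(2313.9996)
= 7.7467

7.7467


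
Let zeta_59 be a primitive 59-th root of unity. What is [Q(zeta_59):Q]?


The degree equals Euler's totient phi(59).
59 = 59
phi(59) = 58

58


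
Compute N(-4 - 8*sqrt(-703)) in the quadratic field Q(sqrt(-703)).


N(a + b*sqrt(d)) = a^2 - d*b^2
= (-4)^2 - (-703)*(-8)^2
= 16 + 44992
= 45008

45008


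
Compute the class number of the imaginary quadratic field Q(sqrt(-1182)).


K = Q(sqrt(-1182)). d mod 4 = 2, so D = disc(K) = 4d = -4728
h(K) equals the number of primitive reduced positive-definite forms (a, b, c) = a*x^2 + b*x*y + c*y^2 with b^2 - 4ac = D,
where reduced means |b| <= a <= c, with b >= 0 whenever |b| = a or a = c, and primitive means gcd(a, b, c) = 1.
Reduced forces 3a^2 <= |D| = 4728, so 1 <= a <= 39; b must have the parity of D, and c = (b^2 - D)/(4a) must be an integer >= a.
Enumerate a = 1..39, b in [-a, a]:
  a=1: (1, 0, 1182)  [1]
  a=2: (2, 0, 591)  [1]
  a=3: (3, 0, 394)  [1]
  a=4..5: none
  a=6: (6, 0, 197)  [1]
  a=7: (7, -2, 169), (7, 2, 169)  [2]
  a=8..12: none
  a=13: (13, -2, 91), (13, 2, 91)  [2]
  a=14: (14, -12, 87), (14, 12, 87)  [2]
  a=15..16: none
  a=17: (17, -10, 71), (17, 10, 71)  [2]
  a=18..20: none
  a=21: (21, -12, 58), (21, 12, 58)  [2]
  a=22..25: none
  a=26: (26, -24, 51), (26, 24, 51)  [2]
  a=27..28: none
  a=29: (29, -12, 42), (29, 12, 42)  [2]
  a=30..33: none
  a=34: (34, -24, 39), (34, 24, 39)  [2]
  a=35..39: none
Total reduced forms: 1 + 1 + 1 + 1 + 2 + 2 + 2 + 2 + 2 + 2 + 2 + 2 = 20
h = 20

20


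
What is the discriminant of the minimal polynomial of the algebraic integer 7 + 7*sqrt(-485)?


The element 7 + 7*sqrt(-485) has minimal polynomial:
x^2 - 14*x + 23814
Discriminant = (-14)^2 - 4*(23814)
= 196 - 95256
= -95060

-95060


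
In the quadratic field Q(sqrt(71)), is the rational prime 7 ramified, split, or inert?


K = Q(sqrt(71)). Since d mod 4 = 3, disc(K) = 284.
Check p | disc: 284 mod 7 = 4.
p does not divide disc. Compute Legendre symbol (d/p):
1^((7-1)/2) mod 7 = 1
(d/p) = 1, so p splits: (p) = P*P' with e=1, f=1, g=2.
Therefore p is split.

split


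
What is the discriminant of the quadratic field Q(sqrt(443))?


For K = Q(sqrt(d)) with d squarefree: disc(K) = d if d = 1 mod 4, and disc(K) = 4d if d = 2 or 3 mod 4.
Here d = 443, and d mod 4 = 3.
d = 3 mod 4, not 1 (O_K = Z[sqrt(d)]), so disc(K) = 4d = 4 * (443) = 1772

1772


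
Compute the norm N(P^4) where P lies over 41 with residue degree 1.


N(P^a) = p^(a*f)
= 41^(4*1)
= 41^4
= 2825761

2825761


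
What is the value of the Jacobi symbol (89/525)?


Compute (89/525) via quadratic reciprocity:
  reciprocity: (89/525) -> +(525/89)
  reduce: (80/89)
  pull out 2: (2/89) = +1  (since 89 mod 8 = 1)
  pull out 2: (2/89) = +1  (since 89 mod 8 = 1)
  pull out 2: (2/89) = +1  (since 89 mod 8 = 1)
  pull out 2: (2/89) = +1  (since 89 mod 8 = 1)
  reciprocity: (5/89) -> +(89/5)
  reduce: (4/5)
  pull out 2: (2/5) = -1  (since 5 mod 8 = 5)
  pull out 2: (2/5) = -1  (since 5 mod 8 = 5)
  (1/5) = 1
Product of signs = 1

1


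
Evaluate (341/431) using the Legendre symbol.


p = 431 is prime, so compute (341/431) with the reciprocity algorithm (Jacobi-symbol steps: pull out 2s via (2/n), flip via reciprocity, reduce):
  reciprocity: (341/431) -> +(431/341)
  reduce: (90/341)
  pull out 2: (2/341) = -1  (since 341 mod 8 = 5)
  reciprocity: (45/341) -> +(341/45)
  reduce: (26/45)
  pull out 2: (2/45) = -1  (since 45 mod 8 = 5)
  reciprocity: (13/45) -> +(45/13)
  reduce: (6/13)
  pull out 2: (2/13) = -1  (since 13 mod 8 = 5)
  reciprocity: (3/13) -> +(13/3)
  reduce: (1/3)
  (1/3) = 1
Product of signs = -1
(341/431) = -1

-1


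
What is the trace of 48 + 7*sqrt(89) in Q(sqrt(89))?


Tr(a + b*sqrt(d)) = (a + b*sqrt(d)) + (a - b*sqrt(d)) = 2a
= 2 * (48)
= 96

96


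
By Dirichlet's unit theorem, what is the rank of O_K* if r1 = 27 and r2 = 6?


By Dirichlet's unit theorem:
rank = r1 + r2 - 1
= 27 + 6 - 1
= 32

32


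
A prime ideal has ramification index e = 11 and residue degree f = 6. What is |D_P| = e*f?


|D_P| = e * f
= 11 * 6
= 66

66


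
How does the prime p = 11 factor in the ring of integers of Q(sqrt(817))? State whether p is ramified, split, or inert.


K = Q(sqrt(817)). Since d mod 4 = 1, disc(K) = 817.
Check p | disc: 817 mod 11 = 3.
p does not divide disc. Compute Legendre symbol (d/p):
3^((11-1)/2) mod 11 = 1
(d/p) = 1, so p splits: (p) = P*P' with e=1, f=1, g=2.
Therefore p is split.

split


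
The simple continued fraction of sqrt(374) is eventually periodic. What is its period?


Run the CF algorithm for sqrt(374).
a_0 = floor(sqrt(374)) = 19; set m_0=0, q_0=1.
Recurrence: m' = q*a - m,  q' = (d - m'^2)/q,  a' = floor((a_0 + m')/q').
  step 1: m=19, q=13, a=2
  step 2: m=7, q=25, a=1
  step 3: m=18, q=2, a=18
  step 4: m=18, q=25, a=1
  step 5: m=7, q=13, a=2
  step 6: m=19, q=1, a=38
a_6 = 2*a_0 = 38, so the period closes here.
sqrt(374) = [19; 2, 1, 18, 1, 2, 38]
Period length = 6

6


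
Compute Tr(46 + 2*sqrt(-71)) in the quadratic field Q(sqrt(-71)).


Tr(a + b*sqrt(d)) = (a + b*sqrt(d)) + (a - b*sqrt(d)) = 2a
= 2 * (46)
= 92

92


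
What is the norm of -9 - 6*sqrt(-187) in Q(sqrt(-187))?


N(a + b*sqrt(d)) = a^2 - d*b^2
= (-9)^2 - (-187)*(-6)^2
= 81 + 6732
= 6813

6813


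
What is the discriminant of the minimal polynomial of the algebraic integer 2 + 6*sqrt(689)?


The element 2 + 6*sqrt(689) has minimal polynomial:
x^2 - 4*x - 24800
Discriminant = (-4)^2 - 4*(-24800)
= 16 + 99200
= 99216

99216


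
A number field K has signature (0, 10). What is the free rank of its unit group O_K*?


By Dirichlet's unit theorem:
rank = r1 + r2 - 1
= 0 + 10 - 1
= 9

9


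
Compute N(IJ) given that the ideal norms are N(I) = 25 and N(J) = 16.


N(IJ) = N(I) * N(J)
= 25 * 16
= 400

400


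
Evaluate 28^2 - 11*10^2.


x^2 - d*y^2
= 28^2 - 11*10^2
= 784 - 1100
= -316

-316


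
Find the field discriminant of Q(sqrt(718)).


For K = Q(sqrt(d)) with d squarefree: disc(K) = d if d = 1 mod 4, and disc(K) = 4d if d = 2 or 3 mod 4.
Here d = 718, and d mod 4 = 2.
d = 2 mod 4, not 1 (O_K = Z[sqrt(d)]), so disc(K) = 4d = 4 * (718) = 2872

2872


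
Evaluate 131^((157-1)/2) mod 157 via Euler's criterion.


p = 157 is prime and the exponent is (p-1)/2 = 78, so by Euler's criterion 131^78 = (131/157) = +1 or -1 mod 157.
Compute by square-and-multiply:
  78 = 64 + 8 + 4 + 2 (binary 1001110)
  Repeated squaring mod 157: 131^1 = 131, 131^2 = 48, 131^4 = 106, 131^8 = 89, 131^16 = 71, 131^32 = 17, 131^64 = 132
  131^78 = 131^64 * 131^8 * 131^4 * 131^2 = 132 * 89 * 106 * 48 mod 157
    132 * 89 = 11748 = 130 mod 157
    130 * 106 = 13780 = 121 mod 157
    121 * 48 = 5808 = 156 mod 157
  131^78 = 156 mod 157
Result 156 = p - 1 = -1 mod 157: 131 is a quadratic non-residue mod 157. As a residue in [0, p-1] the value is 156.
131^78 mod 157 = 156

156


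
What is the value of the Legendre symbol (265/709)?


p = 709 is prime, so compute (265/709) with the reciprocity algorithm (Jacobi-symbol steps: pull out 2s via (2/n), flip via reciprocity, reduce):
  reciprocity: (265/709) -> +(709/265)
  reduce: (179/265)
  reciprocity: (179/265) -> +(265/179)
  reduce: (86/179)
  pull out 2: (2/179) = -1  (since 179 mod 8 = 3)
  reciprocity: (43/179) -> -(179/43)
  reduce: (7/43)
  reciprocity: (7/43) -> -(43/7)
  reduce: (1/7)
  (1/7) = 1
Product of signs = -1
(265/709) = -1

-1


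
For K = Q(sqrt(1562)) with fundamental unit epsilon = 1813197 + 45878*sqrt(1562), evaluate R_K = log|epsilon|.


epsilon = 1813197 + 45878*sqrt(1562)
= 3.6264e+06
R = ln(3.6264e+06)
= 15.1037

15.1037


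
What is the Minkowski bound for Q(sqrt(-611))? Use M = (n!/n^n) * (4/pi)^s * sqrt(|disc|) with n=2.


d = -611, d mod 4 = 1, so disc(K) = d = -611; |disc(K)| = 611
Imaginary quadratic field, so n = 2, s = r2 = 1, r1 = 0
M = (n!/n^n) * (4/pi)^s * sqrt(|disc(K)|) = (2!/2^2) * (4/pi)^1 * sqrt(611)
= 0.5 * 1.273240 * 24.718414
= 15.7362

15.7362


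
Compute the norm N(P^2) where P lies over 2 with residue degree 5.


N(P^a) = p^(a*f)
= 2^(2*5)
= 2^10
= 1024

1024


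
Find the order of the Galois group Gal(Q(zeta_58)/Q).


|Gal(Q(zeta_58)/Q)| = phi(58)
= 28

28


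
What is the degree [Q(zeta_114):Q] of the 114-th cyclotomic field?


The degree equals Euler's totient phi(114).
114 = 2 * 3 * 19
phi(114) = 36

36


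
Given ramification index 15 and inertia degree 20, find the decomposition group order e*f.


|D_P| = e * f
= 15 * 20
= 300

300


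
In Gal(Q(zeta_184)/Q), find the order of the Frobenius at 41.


The Frobenius at p in Gal(Q(zeta_n)/Q) = (Z/nZ)* is the class of p, so its order is ord_184(41), the smallest k >= 1 with 41^k = 1 mod 184.
n = 184 = 2^3 * 23, phi(184) = 88; the order divides phi(n).
Divisors of 88: 1, 2, 4, 8, 11, 22, 44, 88
Repeated squaring mod 184: 41^1 = 41, 41^2 = 25, 41^4 = 73, 41^8 = 177, 41^16 = 49, 41^32 = 9, 41^64 = 81
Test divisors in increasing order:
  k=1: 41^1 = 41 mod 184
  k=2: 41^2 = 25 mod 184
  k=4: 41^4 = 73 mod 184
  k=8: 41^8 = 177 mod 184
  k=11: 41^11 = 177 * 25 * 41 = 1 mod 184  <- first divisor giving 1
Order = 11

11


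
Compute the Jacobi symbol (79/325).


Compute (79/325) via quadratic reciprocity:
  reciprocity: (79/325) -> +(325/79)
  reduce: (9/79)
  reciprocity: (9/79) -> +(79/9)
  reduce: (7/9)
  reciprocity: (7/9) -> +(9/7)
  reduce: (2/7)
  pull out 2: (2/7) = +1  (since 7 mod 8 = 7)
  (1/7) = 1
Product of signs = 1

1


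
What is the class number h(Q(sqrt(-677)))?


K = Q(sqrt(-677)). d mod 4 = 3, so D = disc(K) = 4d = -2708
h(K) equals the number of primitive reduced positive-definite forms (a, b, c) = a*x^2 + b*x*y + c*y^2 with b^2 - 4ac = D,
where reduced means |b| <= a <= c, with b >= 0 whenever |b| = a or a = c, and primitive means gcd(a, b, c) = 1.
Reduced forces 3a^2 <= |D| = 2708, so 1 <= a <= 30; b must have the parity of D, and c = (b^2 - D)/(4a) must be an integer >= a.
Enumerate a = 1..30, b in [-a, a]:
  a=1: (1, 0, 677)  [1]
  a=2: (2, 2, 339)  [1]
  a=3: (3, -2, 226), (3, 2, 226)  [2]
  a=4..5: none
  a=6: (6, -2, 113), (6, 2, 113)  [2]
  a=7: (7, -6, 98), (7, 6, 98)  [2]
  a=8: none
  a=9: (9, -8, 77), (9, 8, 77)  [2]
  a=10: none
  a=11: (11, -8, 63), (11, 8, 63)  [2]
  a=12: none
  a=13: (13, -10, 54), (13, 10, 54)  [2]
  a=14: (14, -6, 49), (14, 6, 49)  [2]
  a=15..17: none
  a=18: (18, -10, 39), (18, 10, 39)  [2]
  a=19: (19, -16, 39), (19, 16, 39)  [2]
  a=20: none
  a=21: (21, -20, 37), (21, -8, 33), (21, 8, 33), (21, 20, 37)  [4]
  a=22: (22, -14, 33), (22, 14, 33)  [2]
  a=23: (23, -12, 31), (23, 12, 31)  [2]
  a=24..25: none
  a=26: (26, -10, 27), (26, 10, 27)  [2]
  a=27..30: none
Total reduced forms: 1 + 1 + 2 + 2 + 2 + 2 + 2 + 2 + 2 + 2 + 2 + 4 + 2 + 2 + 2 = 30
h = 30

30


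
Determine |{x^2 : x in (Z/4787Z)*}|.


For prime p, the number of non-zero quadratic residues is (p-1)/2.
= (4787-1)/2
= 2393

2393


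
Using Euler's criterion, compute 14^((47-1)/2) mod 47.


p = 47 is prime and the exponent is (p-1)/2 = 23, so by Euler's criterion 14^23 = (14/47) = +1 or -1 mod 47.
Compute by square-and-multiply:
  23 = 16 + 4 + 2 + 1 (binary 10111)
  Repeated squaring mod 47: 14^1 = 14, 14^2 = 8, 14^4 = 17, 14^8 = 7, 14^16 = 2
  14^23 = 14^16 * 14^4 * 14^2 * 14^1 = 2 * 17 * 8 * 14 mod 47
    2 * 17 = 34 = 34 mod 47
    34 * 8 = 272 = 37 mod 47
    37 * 14 = 518 = 1 mod 47
  14^23 = 1 mod 47
Result 1: 14 is a quadratic residue mod 47.
14^23 mod 47 = 1

1


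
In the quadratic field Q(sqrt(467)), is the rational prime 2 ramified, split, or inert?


K = Q(sqrt(467)). Since d mod 4 = 3, disc(K) = 1868.
Check p | disc: 1868 mod 2 = 0.
p divides disc, so p ramifies: (p) = P^2 with e=2, f=1, g=1.
Therefore p is ramified.

ramified


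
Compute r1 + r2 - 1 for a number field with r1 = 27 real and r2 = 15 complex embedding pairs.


By Dirichlet's unit theorem:
rank = r1 + r2 - 1
= 27 + 15 - 1
= 41

41


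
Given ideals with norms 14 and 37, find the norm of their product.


N(IJ) = N(I) * N(J)
= 14 * 37
= 518

518


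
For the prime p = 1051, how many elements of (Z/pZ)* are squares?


For prime p, the number of non-zero quadratic residues is (p-1)/2.
= (1051-1)/2
= 525

525


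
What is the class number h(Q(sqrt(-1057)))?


K = Q(sqrt(-1057)). d mod 4 = 3, so D = disc(K) = 4d = -4228
h(K) equals the number of primitive reduced positive-definite forms (a, b, c) = a*x^2 + b*x*y + c*y^2 with b^2 - 4ac = D,
where reduced means |b| <= a <= c, with b >= 0 whenever |b| = a or a = c, and primitive means gcd(a, b, c) = 1.
Reduced forces 3a^2 <= |D| = 4228, so 1 <= a <= 37; b must have the parity of D, and c = (b^2 - D)/(4a) must be an integer >= a.
Enumerate a = 1..37, b in [-a, a]:
  a=1: (1, 0, 1057)  [1]
  a=2: (2, 2, 529)  [1]
  a=3..6: none
  a=7: (7, 0, 151)  [1]
  a=8..12: none
  a=13: (13, -6, 82), (13, 6, 82)  [2]
  a=14: (14, 14, 79)  [1]
  a=15..18: none
  a=19: (19, -16, 59), (19, 16, 59)  [2]
  a=20..22: none
  a=23: (23, -2, 46), (23, 2, 46)  [2]
  a=24..25: none
  a=26: (26, -6, 41), (26, 6, 41)  [2]
  a=27..28: none
  a=29: (29, -8, 37), (29, 8, 37)  [2]
  a=30: none
  a=31: (31, -22, 38), (31, 22, 38)  [2]
  a=32..37: none
Total reduced forms: 1 + 1 + 1 + 2 + 1 + 2 + 2 + 2 + 2 + 2 = 16
h = 16

16


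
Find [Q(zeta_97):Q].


The degree equals Euler's totient phi(97).
97 = 97
phi(97) = 96

96


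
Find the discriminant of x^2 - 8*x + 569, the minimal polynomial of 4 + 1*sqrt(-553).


The element 4 + 1*sqrt(-553) has minimal polynomial:
x^2 - 8*x + 569
Discriminant = (-8)^2 - 4*(569)
= 64 - 2276
= -2212

-2212


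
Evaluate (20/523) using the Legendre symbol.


p = 523 is prime, so compute (20/523) with the reciprocity algorithm (Jacobi-symbol steps: pull out 2s via (2/n), flip via reciprocity, reduce):
  pull out 2: (2/523) = -1  (since 523 mod 8 = 3)
  pull out 2: (2/523) = -1  (since 523 mod 8 = 3)
  reciprocity: (5/523) -> +(523/5)
  reduce: (3/5)
  reciprocity: (3/5) -> +(5/3)
  reduce: (2/3)
  pull out 2: (2/3) = -1  (since 3 mod 8 = 3)
  (1/3) = 1
Product of signs = -1
(20/523) = -1

-1


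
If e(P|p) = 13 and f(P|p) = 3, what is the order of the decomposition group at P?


|D_P| = e * f
= 13 * 3
= 39

39


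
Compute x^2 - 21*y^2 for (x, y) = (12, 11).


x^2 - d*y^2
= 12^2 - 21*11^2
= 144 - 2541
= -2397

-2397


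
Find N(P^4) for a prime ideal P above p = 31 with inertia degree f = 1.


N(P^a) = p^(a*f)
= 31^(4*1)
= 31^4
= 923521

923521


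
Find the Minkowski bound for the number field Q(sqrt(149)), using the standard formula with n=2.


d = 149, d mod 4 = 1, so disc(K) = d = 149; |disc(K)| = 149
Real quadratic field, so n = 2, s = r2 = 0, r1 = 2
M = (n!/n^n) * (4/pi)^s * sqrt(|disc(K)|) = (2!/2^2) * (4/pi)^0 * sqrt(149)
= 0.5 * 1.000000 * 12.206556
= 6.1033

6.1033


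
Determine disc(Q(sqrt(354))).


For K = Q(sqrt(d)) with d squarefree: disc(K) = d if d = 1 mod 4, and disc(K) = 4d if d = 2 or 3 mod 4.
Here d = 354, and d mod 4 = 2.
d = 2 mod 4, not 1 (O_K = Z[sqrt(d)]), so disc(K) = 4d = 4 * (354) = 1416

1416


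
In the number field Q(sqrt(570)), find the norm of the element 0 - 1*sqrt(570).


N(a + b*sqrt(d)) = a^2 - d*b^2
= (0)^2 - (570)*(-1)^2
= 0 - 570
= -570

-570


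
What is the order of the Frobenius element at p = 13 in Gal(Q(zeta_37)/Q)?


The Frobenius at p in Gal(Q(zeta_n)/Q) = (Z/nZ)* is the class of p, so its order is ord_37(13), the smallest k >= 1 with 13^k = 1 mod 37.
n = 37 = 37, phi(37) = 36; the order divides phi(n).
Divisors of 36: 1, 2, 3, 4, 6, 9, 12, 18, 36
Repeated squaring mod 37: 13^1 = 13, 13^2 = 21, 13^4 = 34, 13^8 = 9, 13^16 = 7, 13^32 = 12
Test divisors in increasing order:
  k=1: 13^1 = 13 mod 37
  k=2: 13^2 = 21 mod 37
  k=3: 13^3 = 21 * 13 = 14 mod 37
  k=4: 13^4 = 34 mod 37
  k=6: 13^6 = 34 * 21 = 11 mod 37
  k=9: 13^9 = 9 * 13 = 6 mod 37
  k=12: 13^12 = 9 * 34 = 10 mod 37
  k=18: 13^18 = 7 * 21 = 36 mod 37
  k=36: 13^36 = 12 * 34 = 1 mod 37  <- first divisor giving 1
Order = 36

36


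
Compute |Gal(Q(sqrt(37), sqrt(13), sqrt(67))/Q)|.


The 3 square roots of distinct primes are multiplicatively independent over Q,
so [K:Q] = 2^3 and Gal(K/Q) is isomorphic to (Z/2Z)^3.
|Gal| = 2^3 = 8

8


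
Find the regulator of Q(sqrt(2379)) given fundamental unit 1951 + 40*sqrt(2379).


epsilon = 1951 + 40*sqrt(2379)
= 3901.9997
R = ln(3901.9997)
= 8.2692

8.2692


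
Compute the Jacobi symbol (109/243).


Compute (109/243) via quadratic reciprocity:
  reciprocity: (109/243) -> +(243/109)
  reduce: (25/109)
  reciprocity: (25/109) -> +(109/25)
  reduce: (9/25)
  reciprocity: (9/25) -> +(25/9)
  reduce: (7/9)
  reciprocity: (7/9) -> +(9/7)
  reduce: (2/7)
  pull out 2: (2/7) = +1  (since 7 mod 8 = 7)
  (1/7) = 1
Product of signs = 1

1


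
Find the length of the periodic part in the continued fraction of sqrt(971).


Run the CF algorithm for sqrt(971).
a_0 = floor(sqrt(971)) = 31; set m_0=0, q_0=1.
Recurrence: m' = q*a - m,  q' = (d - m'^2)/q,  a' = floor((a_0 + m')/q').
  step 1: m=31, q=10, a=6
  step 2: m=29, q=13, a=4
  step 3: m=23, q=34, a=1
  step 4: m=11, q=25, a=1
  step 5: m=14, q=31, a=1
  step 6: m=17, q=22, a=2
  step 7: m=27, q=11, a=5
  step 8: m=28, q=17, a=3
  step 9: m=23, q=26, a=2
  step 10: m=29, q=5, a=12
  step 11: m=31, q=2, a=31
  step 12: m=31, q=5, a=12
  step 13: m=29, q=26, a=2
  step 14: m=23, q=17, a=3
  step 15: m=28, q=11, a=5
  step 16: m=27, q=22, a=2
  step 17: m=17, q=31, a=1
  step 18: m=14, q=25, a=1
  step 19: m=11, q=34, a=1
  step 20: m=23, q=13, a=4
  step 21: m=29, q=10, a=6
  step 22: m=31, q=1, a=62
a_22 = 2*a_0 = 62, so the period closes here.
sqrt(971) = [31; 6, 4, 1, 1, 1, 2, 5, 3, 2, 12, 31, 12, 2, 3, 5, 2, 1, 1, 1, 4, 6, 62]
Period length = 22

22


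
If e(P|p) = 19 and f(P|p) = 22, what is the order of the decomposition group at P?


|D_P| = e * f
= 19 * 22
= 418

418


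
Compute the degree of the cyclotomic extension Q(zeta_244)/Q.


The degree equals Euler's totient phi(244).
244 = 2^2 * 61
phi(244) = 120

120


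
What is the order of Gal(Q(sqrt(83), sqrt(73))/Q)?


The 2 square roots of distinct primes are multiplicatively independent over Q,
so [K:Q] = 2^2 and Gal(K/Q) is isomorphic to (Z/2Z)^2.
|Gal| = 2^2 = 4

4


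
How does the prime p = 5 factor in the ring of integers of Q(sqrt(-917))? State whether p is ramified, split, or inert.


K = Q(sqrt(-917)). Since d mod 4 = 3, disc(K) = -3668.
Check p | disc: -3668 mod 5 = 2.
p does not divide disc. Compute Legendre symbol (d/p):
3^((5-1)/2) mod 5 = -1
(d/p) = -1, so p is inert: (p) stays prime with e=1, f=2, g=1.
Therefore p is inert.

inert


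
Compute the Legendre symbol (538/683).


p = 683 is prime, so compute (538/683) with the reciprocity algorithm (Jacobi-symbol steps: pull out 2s via (2/n), flip via reciprocity, reduce):
  pull out 2: (2/683) = -1  (since 683 mod 8 = 3)
  reciprocity: (269/683) -> +(683/269)
  reduce: (145/269)
  reciprocity: (145/269) -> +(269/145)
  reduce: (124/145)
  pull out 2: (2/145) = +1  (since 145 mod 8 = 1)
  pull out 2: (2/145) = +1  (since 145 mod 8 = 1)
  reciprocity: (31/145) -> +(145/31)
  reduce: (21/31)
  reciprocity: (21/31) -> +(31/21)
  reduce: (10/21)
  pull out 2: (2/21) = -1  (since 21 mod 8 = 5)
  reciprocity: (5/21) -> +(21/5)
  reduce: (1/5)
  (1/5) = 1
Product of signs = 1
(538/683) = 1

1


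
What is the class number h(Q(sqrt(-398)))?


K = Q(sqrt(-398)). d mod 4 = 2, so D = disc(K) = 4d = -1592
h(K) equals the number of primitive reduced positive-definite forms (a, b, c) = a*x^2 + b*x*y + c*y^2 with b^2 - 4ac = D,
where reduced means |b| <= a <= c, with b >= 0 whenever |b| = a or a = c, and primitive means gcd(a, b, c) = 1.
Reduced forces 3a^2 <= |D| = 1592, so 1 <= a <= 23; b must have the parity of D, and c = (b^2 - D)/(4a) must be an integer >= a.
Enumerate a = 1..23, b in [-a, a]:
  a=1: (1, 0, 398)  [1]
  a=2: (2, 0, 199)  [1]
  a=3: (3, -2, 133), (3, 2, 133)  [2]
  a=4..5: none
  a=6: (6, -4, 67), (6, 4, 67)  [2]
  a=7: (7, -2, 57), (7, 2, 57)  [2]
  a=8: none
  a=9: (9, -8, 46), (9, 8, 46)  [2]
  a=10: none
  a=11: (11, -6, 37), (11, 6, 37)  [2]
  a=12..13: none
  a=14: (14, -12, 31), (14, 12, 31)  [2]
  a=15..17: none
  a=18: (18, -8, 23), (18, 8, 23)  [2]
  a=19: (19, -2, 21), (19, 2, 21)  [2]
  a=20: none
  a=21: (21, -16, 22), (21, 16, 22)  [2]
  a=22..23: none
Total reduced forms: 1 + 1 + 2 + 2 + 2 + 2 + 2 + 2 + 2 + 2 + 2 = 20
h = 20

20


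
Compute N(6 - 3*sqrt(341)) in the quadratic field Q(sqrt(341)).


N(a + b*sqrt(d)) = a^2 - d*b^2
= (6)^2 - (341)*(-3)^2
= 36 - 3069
= -3033

-3033


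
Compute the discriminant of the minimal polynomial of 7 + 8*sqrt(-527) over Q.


The element 7 + 8*sqrt(-527) has minimal polynomial:
x^2 - 14*x + 33777
Discriminant = (-14)^2 - 4*(33777)
= 196 - 135108
= -134912

-134912


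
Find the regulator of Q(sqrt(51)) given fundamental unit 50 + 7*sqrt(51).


epsilon = 50 + 7*sqrt(51)
= 99.9900
R = ln(99.9900)
= 4.6051

4.6051


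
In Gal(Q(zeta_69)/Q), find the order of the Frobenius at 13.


The Frobenius at p in Gal(Q(zeta_n)/Q) = (Z/nZ)* is the class of p, so its order is ord_69(13), the smallest k >= 1 with 13^k = 1 mod 69.
n = 69 = 3 * 23, phi(69) = 44; the order divides phi(n).
Divisors of 44: 1, 2, 4, 11, 22, 44
Repeated squaring mod 69: 13^1 = 13, 13^2 = 31, 13^4 = 64, 13^8 = 25, 13^16 = 4, 13^32 = 16
Test divisors in increasing order:
  k=1: 13^1 = 13 mod 69
  k=2: 13^2 = 31 mod 69
  k=4: 13^4 = 64 mod 69
  k=11: 13^11 = 25 * 31 * 13 = 1 mod 69  <- first divisor giving 1
Order = 11

11


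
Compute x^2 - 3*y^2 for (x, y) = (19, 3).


x^2 - d*y^2
= 19^2 - 3*3^2
= 361 - 27
= 334

334


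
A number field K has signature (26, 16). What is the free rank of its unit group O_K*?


By Dirichlet's unit theorem:
rank = r1 + r2 - 1
= 26 + 16 - 1
= 41

41


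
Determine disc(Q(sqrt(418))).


For K = Q(sqrt(d)) with d squarefree: disc(K) = d if d = 1 mod 4, and disc(K) = 4d if d = 2 or 3 mod 4.
Here d = 418, and d mod 4 = 2.
d = 2 mod 4, not 1 (O_K = Z[sqrt(d)]), so disc(K) = 4d = 4 * (418) = 1672

1672


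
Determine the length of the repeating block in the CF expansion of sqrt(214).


Run the CF algorithm for sqrt(214).
a_0 = floor(sqrt(214)) = 14; set m_0=0, q_0=1.
Recurrence: m' = q*a - m,  q' = (d - m'^2)/q,  a' = floor((a_0 + m')/q').
  step 1: m=14, q=18, a=1
  step 2: m=4, q=11, a=1
  step 3: m=7, q=15, a=1
  step 4: m=8, q=10, a=2
  step 5: m=12, q=7, a=3
  step 6: m=9, q=19, a=1
  step 7: m=10, q=6, a=4
  step 8: m=14, q=3, a=9
  step 9: m=13, q=15, a=1
  step 10: m=2, q=14, a=1
  step 11: m=12, q=5, a=5
  step 12: m=13, q=9, a=3
  step 13: m=14, q=2, a=14
  step 14: m=14, q=9, a=3
  step 15: m=13, q=5, a=5
  step 16: m=12, q=14, a=1
  step 17: m=2, q=15, a=1
  step 18: m=13, q=3, a=9
  step 19: m=14, q=6, a=4
  step 20: m=10, q=19, a=1
  step 21: m=9, q=7, a=3
  step 22: m=12, q=10, a=2
  step 23: m=8, q=15, a=1
  step 24: m=7, q=11, a=1
  step 25: m=4, q=18, a=1
  step 26: m=14, q=1, a=28
a_26 = 2*a_0 = 28, so the period closes here.
sqrt(214) = [14; 1, 1, 1, 2, 3, 1, 4, 9, 1, 1, 5, 3, 14, 3, 5, 1, 1, 9, 4, 1, 3, 2, 1, 1, 1, 28]
Period length = 26

26


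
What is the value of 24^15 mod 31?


p = 31 is prime and the exponent is (p-1)/2 = 15, so by Euler's criterion 24^15 = (24/31) = +1 or -1 mod 31.
Compute by square-and-multiply:
  15 = 8 + 4 + 2 + 1 (binary 1111)
  Repeated squaring mod 31: 24^1 = 24, 24^2 = 18, 24^4 = 14, 24^8 = 10
  24^15 = 24^8 * 24^4 * 24^2 * 24^1 = 10 * 14 * 18 * 24 mod 31
    10 * 14 = 140 = 16 mod 31
    16 * 18 = 288 = 9 mod 31
    9 * 24 = 216 = 30 mod 31
  24^15 = 30 mod 31
Result 30 = p - 1 = -1 mod 31: 24 is a quadratic non-residue mod 31. As a residue in [0, p-1] the value is 30.
24^15 mod 31 = 30

30


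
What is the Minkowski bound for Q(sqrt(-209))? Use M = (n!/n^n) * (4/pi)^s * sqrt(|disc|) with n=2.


d = -209, d mod 4 = 3, so disc(K) = 4d = -836; |disc(K)| = 836
Imaginary quadratic field, so n = 2, s = r2 = 1, r1 = 0
M = (n!/n^n) * (4/pi)^s * sqrt(|disc(K)|) = (2!/2^2) * (4/pi)^1 * sqrt(836)
= 0.5 * 1.273240 * 28.913665
= 18.4070

18.4070


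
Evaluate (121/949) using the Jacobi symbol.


Compute (121/949) via quadratic reciprocity:
  reciprocity: (121/949) -> +(949/121)
  reduce: (102/121)
  pull out 2: (2/121) = +1  (since 121 mod 8 = 1)
  reciprocity: (51/121) -> +(121/51)
  reduce: (19/51)
  reciprocity: (19/51) -> -(51/19)
  reduce: (13/19)
  reciprocity: (13/19) -> +(19/13)
  reduce: (6/13)
  pull out 2: (2/13) = -1  (since 13 mod 8 = 5)
  reciprocity: (3/13) -> +(13/3)
  reduce: (1/3)
  (1/3) = 1
Product of signs = 1

1


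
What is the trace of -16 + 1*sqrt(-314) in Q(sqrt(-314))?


Tr(a + b*sqrt(d)) = (a + b*sqrt(d)) + (a - b*sqrt(d)) = 2a
= 2 * (-16)
= -32

-32


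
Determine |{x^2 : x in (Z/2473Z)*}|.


For prime p, the number of non-zero quadratic residues is (p-1)/2.
= (2473-1)/2
= 1236

1236


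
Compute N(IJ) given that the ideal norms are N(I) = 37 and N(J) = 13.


N(IJ) = N(I) * N(J)
= 37 * 13
= 481

481


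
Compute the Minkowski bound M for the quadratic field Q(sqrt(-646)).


d = -646, d mod 4 = 2, so disc(K) = 4d = -2584; |disc(K)| = 2584
Imaginary quadratic field, so n = 2, s = r2 = 1, r1 = 0
M = (n!/n^n) * (4/pi)^s * sqrt(|disc(K)|) = (2!/2^2) * (4/pi)^1 * sqrt(2584)
= 0.5 * 1.273240 * 50.833060
= 32.3613

32.3613


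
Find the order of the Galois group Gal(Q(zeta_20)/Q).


|Gal(Q(zeta_20)/Q)| = phi(20)
= 8

8


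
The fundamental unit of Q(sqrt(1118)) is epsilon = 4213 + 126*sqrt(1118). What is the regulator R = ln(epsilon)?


epsilon = 4213 + 126*sqrt(1118)
= 8425.9999
R = ln(8425.9999)
= 9.0391

9.0391


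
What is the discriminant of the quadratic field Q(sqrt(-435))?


For K = Q(sqrt(d)) with d squarefree: disc(K) = d if d = 1 mod 4, and disc(K) = 4d if d = 2 or 3 mod 4.
Here d = -435, and d mod 4 = 1.
d = 1 mod 4 (O_K = Z[(1+sqrt(d))/2]), so disc(K) = d = -435

-435


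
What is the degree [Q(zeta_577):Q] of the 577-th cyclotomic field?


The degree equals Euler's totient phi(577).
577 = 577
phi(577) = 576

576


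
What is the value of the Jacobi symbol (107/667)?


Compute (107/667) via quadratic reciprocity:
  reciprocity: (107/667) -> -(667/107)
  reduce: (25/107)
  reciprocity: (25/107) -> +(107/25)
  reduce: (7/25)
  reciprocity: (7/25) -> +(25/7)
  reduce: (4/7)
  pull out 2: (2/7) = +1  (since 7 mod 8 = 7)
  pull out 2: (2/7) = +1  (since 7 mod 8 = 7)
  (1/7) = 1
Product of signs = -1

-1


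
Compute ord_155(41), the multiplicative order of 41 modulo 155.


We want ord_155(41), the smallest k >= 1 with 41^k = 1 mod 155.
n = 155 = 5 * 31, phi(155) = 120; the order divides phi(n).
Divisors of 120: 1, 2, 3, 4, 5, 6, 8, 10, 12, 15, 20, 24, 30, 40, 60, 120
Repeated squaring mod 155: 41^1 = 41, 41^2 = 131, 41^4 = 111, 41^8 = 76, 41^16 = 41, 41^32 = 131, 41^64 = 111
Test divisors in increasing order:
  k=1: 41^1 = 41 mod 155
  k=2: 41^2 = 131 mod 155
  k=3: 41^3 = 131 * 41 = 101 mod 155
  k=4: 41^4 = 111 mod 155
  k=5: 41^5 = 111 * 41 = 56 mod 155
  k=6: 41^6 = 111 * 131 = 126 mod 155
  k=8: 41^8 = 76 mod 155
  k=10: 41^10 = 76 * 131 = 36 mod 155
  k=12: 41^12 = 76 * 111 = 66 mod 155
  k=15: 41^15 = 76 * 111 * 131 * 41 = 1 mod 155  <- first divisor giving 1
Order = 15

15


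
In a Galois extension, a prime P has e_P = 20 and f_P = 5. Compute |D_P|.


|D_P| = e * f
= 20 * 5
= 100

100


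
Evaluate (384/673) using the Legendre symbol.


p = 673 is prime, so compute (384/673) with the reciprocity algorithm (Jacobi-symbol steps: pull out 2s via (2/n), flip via reciprocity, reduce):
  pull out 2: (2/673) = +1  (since 673 mod 8 = 1)
  pull out 2: (2/673) = +1  (since 673 mod 8 = 1)
  pull out 2: (2/673) = +1  (since 673 mod 8 = 1)
  pull out 2: (2/673) = +1  (since 673 mod 8 = 1)
  pull out 2: (2/673) = +1  (since 673 mod 8 = 1)
  pull out 2: (2/673) = +1  (since 673 mod 8 = 1)
  pull out 2: (2/673) = +1  (since 673 mod 8 = 1)
  reciprocity: (3/673) -> +(673/3)
  reduce: (1/3)
  (1/3) = 1
Product of signs = 1
(384/673) = 1

1


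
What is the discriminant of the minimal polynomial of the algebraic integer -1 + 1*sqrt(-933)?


The element -1 + 1*sqrt(-933) has minimal polynomial:
x^2 + 2*x + 934
Discriminant = (2)^2 - 4*(934)
= 4 - 3736
= -3732

-3732


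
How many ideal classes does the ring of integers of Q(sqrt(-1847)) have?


K = Q(sqrt(-1847)). d mod 4 = 1, so D = disc(K) = d = -1847
h(K) equals the number of primitive reduced positive-definite forms (a, b, c) = a*x^2 + b*x*y + c*y^2 with b^2 - 4ac = D,
where reduced means |b| <= a <= c, with b >= 0 whenever |b| = a or a = c, and primitive means gcd(a, b, c) = 1.
Reduced forces 3a^2 <= |D| = 1847, so 1 <= a <= 24; b must have the parity of D, and c = (b^2 - D)/(4a) must be an integer >= a.
Enumerate a = 1..24, b in [-a, a]:
  a=1: (1, 1, 462)  [1]
  a=2: (2, -1, 231), (2, 1, 231)  [2]
  a=3: (3, -1, 154), (3, 1, 154)  [2]
  a=4: (4, -3, 116), (4, 3, 116)  [2]
  a=5: none
  a=6: (6, -5, 78), (6, -1, 77), (6, 1, 77), (6, 5, 78)  [4]
  a=7: (7, -1, 66), (7, 1, 66)  [2]
  a=8: (8, -3, 58), (8, 3, 58)  [2]
  a=9: (9, -5, 52), (9, 5, 52)  [2]
  a=10: none
  a=11: (11, -1, 42), (11, 1, 42)  [2]
  a=12: (12, -11, 41), (12, -5, 39), (12, 5, 39), (12, 11, 41)  [4]
  a=13: (13, -5, 36), (13, 5, 36)  [2]
  a=14: (14, -13, 36), (14, -1, 33), (14, 1, 33), (14, 13, 36)  [4]
  a=15: none
  a=16: (16, -3, 29), (16, 3, 29)  [2]
  a=17: none
  a=18: (18, -13, 28), (18, -5, 26), (18, 5, 26), (18, 13, 28)  [4]
  a=19..20: none
  a=21: (21, -13, 24), (21, -1, 22), (21, 1, 22), (21, 13, 24)  [4]
  a=22: (22, -21, 26), (22, 21, 26)  [2]
  a=23: (23, -19, 24), (23, 19, 24)  [2]
  a=24: none
Total reduced forms: 1 + 2 + 2 + 2 + 4 + 2 + 2 + 2 + 2 + 4 + 2 + 4 + 2 + 4 + 4 + 2 + 2 = 43
h = 43

43


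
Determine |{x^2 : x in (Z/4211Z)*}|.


For prime p, the number of non-zero quadratic residues is (p-1)/2.
= (4211-1)/2
= 2105

2105


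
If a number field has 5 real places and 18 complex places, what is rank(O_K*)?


By Dirichlet's unit theorem:
rank = r1 + r2 - 1
= 5 + 18 - 1
= 22

22


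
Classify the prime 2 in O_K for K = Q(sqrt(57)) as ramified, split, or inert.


K = Q(sqrt(57)). Since d mod 4 = 1, disc(K) = 57.
Check p | disc: 57 mod 2 = 1.
p=2 does not divide disc (d is 1 mod 4). 2 splits iff d = 1 mod 8.
d mod 8 = 1, so (d/2) = 1.
(d/p) = 1, so p splits: (p) = P*P' with e=1, f=1, g=2.
Therefore p is split.

split


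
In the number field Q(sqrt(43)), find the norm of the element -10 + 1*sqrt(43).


N(a + b*sqrt(d)) = a^2 - d*b^2
= (-10)^2 - (43)*(1)^2
= 100 - 43
= 57

57


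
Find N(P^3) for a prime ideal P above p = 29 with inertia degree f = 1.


N(P^a) = p^(a*f)
= 29^(3*1)
= 29^3
= 24389

24389


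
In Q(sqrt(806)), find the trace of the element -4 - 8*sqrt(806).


Tr(a + b*sqrt(d)) = (a + b*sqrt(d)) + (a - b*sqrt(d)) = 2a
= 2 * (-4)
= -8

-8


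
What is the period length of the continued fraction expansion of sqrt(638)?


Run the CF algorithm for sqrt(638).
a_0 = floor(sqrt(638)) = 25; set m_0=0, q_0=1.
Recurrence: m' = q*a - m,  q' = (d - m'^2)/q,  a' = floor((a_0 + m')/q').
  step 1: m=25, q=13, a=3
  step 2: m=14, q=34, a=1
  step 3: m=20, q=7, a=6
  step 4: m=22, q=22, a=2
  step 5: m=22, q=7, a=6
  step 6: m=20, q=34, a=1
  step 7: m=14, q=13, a=3
  step 8: m=25, q=1, a=50
a_8 = 2*a_0 = 50, so the period closes here.
sqrt(638) = [25; 3, 1, 6, 2, 6, 1, 3, 50]
Period length = 8

8


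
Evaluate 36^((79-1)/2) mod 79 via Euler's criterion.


p = 79 is prime and the exponent is (p-1)/2 = 39, so by Euler's criterion 36^39 = (36/79) = +1 or -1 mod 79.
Compute by square-and-multiply:
  39 = 32 + 4 + 2 + 1 (binary 100111)
  Repeated squaring mod 79: 36^1 = 36, 36^2 = 32, 36^4 = 76, 36^8 = 9, 36^16 = 2, 36^32 = 4
  36^39 = 36^32 * 36^4 * 36^2 * 36^1 = 4 * 76 * 32 * 36 mod 79
    4 * 76 = 304 = 67 mod 79
    67 * 32 = 2144 = 11 mod 79
    11 * 36 = 396 = 1 mod 79
  36^39 = 1 mod 79
Result 1: 36 is a quadratic residue mod 79.
36^39 mod 79 = 1

1


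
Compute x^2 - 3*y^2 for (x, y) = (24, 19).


x^2 - d*y^2
= 24^2 - 3*19^2
= 576 - 1083
= -507

-507


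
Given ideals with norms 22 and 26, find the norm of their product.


N(IJ) = N(I) * N(J)
= 22 * 26
= 572

572


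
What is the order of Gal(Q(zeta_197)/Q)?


|Gal(Q(zeta_197)/Q)| = phi(197)
= 196

196


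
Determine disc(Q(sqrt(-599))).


For K = Q(sqrt(d)) with d squarefree: disc(K) = d if d = 1 mod 4, and disc(K) = 4d if d = 2 or 3 mod 4.
Here d = -599, and d mod 4 = 1.
d = 1 mod 4 (O_K = Z[(1+sqrt(d))/2]), so disc(K) = d = -599

-599


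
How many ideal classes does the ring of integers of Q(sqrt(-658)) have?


K = Q(sqrt(-658)). d mod 4 = 2, so D = disc(K) = 4d = -2632
h(K) equals the number of primitive reduced positive-definite forms (a, b, c) = a*x^2 + b*x*y + c*y^2 with b^2 - 4ac = D,
where reduced means |b| <= a <= c, with b >= 0 whenever |b| = a or a = c, and primitive means gcd(a, b, c) = 1.
Reduced forces 3a^2 <= |D| = 2632, so 1 <= a <= 29; b must have the parity of D, and c = (b^2 - D)/(4a) must be an integer >= a.
Enumerate a = 1..29, b in [-a, a]:
  a=1: (1, 0, 658)  [1]
  a=2: (2, 0, 329)  [1]
  a=3..6: none
  a=7: (7, 0, 94)  [1]
  a=8..13: none
  a=14: (14, 0, 47)  [1]
  a=15..18: none
  a=19: (19, -16, 38), (19, 16, 38)  [2]
  a=20..22: none
  a=23: (23, -6, 29), (23, 6, 29)  [2]
  a=24..29: none
Total reduced forms: 1 + 1 + 1 + 1 + 2 + 2 = 8
h = 8

8


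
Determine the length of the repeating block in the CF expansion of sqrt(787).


Run the CF algorithm for sqrt(787).
a_0 = floor(sqrt(787)) = 28; set m_0=0, q_0=1.
Recurrence: m' = q*a - m,  q' = (d - m'^2)/q,  a' = floor((a_0 + m')/q').
  step 1: m=28, q=3, a=18
  step 2: m=26, q=37, a=1
  step 3: m=11, q=18, a=2
  step 4: m=25, q=9, a=5
  step 5: m=20, q=43, a=1
  step 6: m=23, q=6, a=8
  step 7: m=25, q=27, a=1
  step 8: m=2, q=29, a=1
  step 9: m=27, q=2, a=27
  step 10: m=27, q=29, a=1
  step 11: m=2, q=27, a=1
  step 12: m=25, q=6, a=8
  step 13: m=23, q=43, a=1
  step 14: m=20, q=9, a=5
  step 15: m=25, q=18, a=2
  step 16: m=11, q=37, a=1
  step 17: m=26, q=3, a=18
  step 18: m=28, q=1, a=56
a_18 = 2*a_0 = 56, so the period closes here.
sqrt(787) = [28; 18, 1, 2, 5, 1, 8, 1, 1, 27, 1, 1, 8, 1, 5, 2, 1, 18, 56]
Period length = 18

18


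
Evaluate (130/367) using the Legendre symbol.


p = 367 is prime, so compute (130/367) with the reciprocity algorithm (Jacobi-symbol steps: pull out 2s via (2/n), flip via reciprocity, reduce):
  pull out 2: (2/367) = +1  (since 367 mod 8 = 7)
  reciprocity: (65/367) -> +(367/65)
  reduce: (42/65)
  pull out 2: (2/65) = +1  (since 65 mod 8 = 1)
  reciprocity: (21/65) -> +(65/21)
  reduce: (2/21)
  pull out 2: (2/21) = -1  (since 21 mod 8 = 5)
  (1/21) = 1
Product of signs = -1
(130/367) = -1

-1


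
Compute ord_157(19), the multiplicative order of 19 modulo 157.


We want ord_157(19), the smallest k >= 1 with 19^k = 1 mod 157.
n = 157 = 157, phi(157) = 156; the order divides phi(n).
Divisors of 156: 1, 2, 3, 4, 6, 12, 13, 26, 39, 52, 78, 156
Repeated squaring mod 157: 19^1 = 19, 19^2 = 47, 19^4 = 11, 19^8 = 121, 19^16 = 40, 19^32 = 30, 19^64 = 115, 19^128 = 37
Test divisors in increasing order:
  k=1: 19^1 = 19 mod 157
  k=2: 19^2 = 47 mod 157
  k=3: 19^3 = 47 * 19 = 108 mod 157
  k=4: 19^4 = 11 mod 157
  k=6: 19^6 = 11 * 47 = 46 mod 157
  k=12: 19^12 = 121 * 11 = 75 mod 157
  k=13: 19^13 = 121 * 11 * 19 = 12 mod 157
  k=26: 19^26 = 40 * 121 * 47 = 144 mod 157
  k=39: 19^39 = 30 * 11 * 47 * 19 = 1 mod 157  <- first divisor giving 1
Order = 39

39


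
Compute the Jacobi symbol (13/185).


Compute (13/185) via quadratic reciprocity:
  reciprocity: (13/185) -> +(185/13)
  reduce: (3/13)
  reciprocity: (3/13) -> +(13/3)
  reduce: (1/3)
  (1/3) = 1
Product of signs = 1

1


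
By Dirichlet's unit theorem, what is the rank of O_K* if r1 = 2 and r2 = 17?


By Dirichlet's unit theorem:
rank = r1 + r2 - 1
= 2 + 17 - 1
= 18

18


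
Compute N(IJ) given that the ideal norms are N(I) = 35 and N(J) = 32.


N(IJ) = N(I) * N(J)
= 35 * 32
= 1120

1120


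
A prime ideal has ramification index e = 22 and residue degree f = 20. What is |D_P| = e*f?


|D_P| = e * f
= 22 * 20
= 440

440


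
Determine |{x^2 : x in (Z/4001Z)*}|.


For prime p, the number of non-zero quadratic residues is (p-1)/2.
= (4001-1)/2
= 2000

2000


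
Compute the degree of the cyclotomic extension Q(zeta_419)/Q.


The degree equals Euler's totient phi(419).
419 = 419
phi(419) = 418

418


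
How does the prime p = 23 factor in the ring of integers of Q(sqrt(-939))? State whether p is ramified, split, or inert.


K = Q(sqrt(-939)). Since d mod 4 = 1, disc(K) = -939.
Check p | disc: -939 mod 23 = 4.
p does not divide disc. Compute Legendre symbol (d/p):
4^((23-1)/2) mod 23 = 1
(d/p) = 1, so p splits: (p) = P*P' with e=1, f=1, g=2.
Therefore p is split.

split


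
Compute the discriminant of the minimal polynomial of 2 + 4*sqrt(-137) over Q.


The element 2 + 4*sqrt(-137) has minimal polynomial:
x^2 - 4*x + 2196
Discriminant = (-4)^2 - 4*(2196)
= 16 - 8784
= -8768

-8768


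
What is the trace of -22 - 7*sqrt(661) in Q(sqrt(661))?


Tr(a + b*sqrt(d)) = (a + b*sqrt(d)) + (a - b*sqrt(d)) = 2a
= 2 * (-22)
= -44

-44


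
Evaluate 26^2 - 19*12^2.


x^2 - d*y^2
= 26^2 - 19*12^2
= 676 - 2736
= -2060

-2060


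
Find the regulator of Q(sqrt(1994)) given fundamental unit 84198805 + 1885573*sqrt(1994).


epsilon = 84198805 + 1885573*sqrt(1994)
= 1.6840e+08
R = ln(1.6840e+08)
= 18.9418

18.9418


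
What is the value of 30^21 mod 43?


p = 43 is prime and the exponent is (p-1)/2 = 21, so by Euler's criterion 30^21 = (30/43) = +1 or -1 mod 43.
Compute by square-and-multiply:
  21 = 16 + 4 + 1 (binary 10101)
  Repeated squaring mod 43: 30^1 = 30, 30^2 = 40, 30^4 = 9, 30^8 = 38, 30^16 = 25
  30^21 = 30^16 * 30^4 * 30^1 = 25 * 9 * 30 mod 43
    25 * 9 = 225 = 10 mod 43
    10 * 30 = 300 = 42 mod 43
  30^21 = 42 mod 43
Result 42 = p - 1 = -1 mod 43: 30 is a quadratic non-residue mod 43. As a residue in [0, p-1] the value is 42.
30^21 mod 43 = 42

42


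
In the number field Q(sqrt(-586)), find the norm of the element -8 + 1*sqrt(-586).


N(a + b*sqrt(d)) = a^2 - d*b^2
= (-8)^2 - (-586)*(1)^2
= 64 + 586
= 650

650


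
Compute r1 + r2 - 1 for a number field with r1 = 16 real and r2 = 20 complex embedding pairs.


By Dirichlet's unit theorem:
rank = r1 + r2 - 1
= 16 + 20 - 1
= 35

35


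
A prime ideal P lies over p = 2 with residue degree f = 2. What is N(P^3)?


N(P^a) = p^(a*f)
= 2^(3*2)
= 2^6
= 64

64


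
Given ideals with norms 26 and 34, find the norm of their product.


N(IJ) = N(I) * N(J)
= 26 * 34
= 884

884


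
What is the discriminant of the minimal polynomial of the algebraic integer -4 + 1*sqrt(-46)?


The element -4 + 1*sqrt(-46) has minimal polynomial:
x^2 + 8*x + 62
Discriminant = (8)^2 - 4*(62)
= 64 - 248
= -184

-184


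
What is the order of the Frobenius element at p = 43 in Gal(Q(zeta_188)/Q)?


The Frobenius at p in Gal(Q(zeta_n)/Q) = (Z/nZ)* is the class of p, so its order is ord_188(43), the smallest k >= 1 with 43^k = 1 mod 188.
n = 188 = 2^2 * 47, phi(188) = 92; the order divides phi(n).
Divisors of 92: 1, 2, 4, 23, 46, 92
Repeated squaring mod 188: 43^1 = 43, 43^2 = 157, 43^4 = 21, 43^8 = 65, 43^16 = 89, 43^32 = 25, 43^64 = 61
Test divisors in increasing order:
  k=1: 43^1 = 43 mod 188
  k=2: 43^2 = 157 mod 188
  k=4: 43^4 = 21 mod 188
  k=23: 43^23 = 89 * 21 * 157 * 43 = 187 mod 188
  k=46: 43^46 = 25 * 65 * 21 * 157 = 1 mod 188  <- first divisor giving 1
Order = 46

46
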